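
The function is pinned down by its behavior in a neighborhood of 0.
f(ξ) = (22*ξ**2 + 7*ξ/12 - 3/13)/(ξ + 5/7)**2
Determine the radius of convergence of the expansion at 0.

The radius of convergence is 5/7.

Denominator factor (ξ + 5/7)^2: pole of order 2 at -5/7, modulus 5/7.
The radius of convergence is the smallest modulus among the singular points: 5/7.


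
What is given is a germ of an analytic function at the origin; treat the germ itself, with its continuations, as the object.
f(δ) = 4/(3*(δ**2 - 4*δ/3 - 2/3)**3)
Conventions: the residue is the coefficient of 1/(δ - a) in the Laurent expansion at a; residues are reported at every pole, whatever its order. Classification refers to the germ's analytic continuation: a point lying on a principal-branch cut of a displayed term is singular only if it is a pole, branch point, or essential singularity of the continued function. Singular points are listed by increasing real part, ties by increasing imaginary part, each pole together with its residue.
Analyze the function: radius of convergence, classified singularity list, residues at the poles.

Denominator factor (δ**2 - 4*δ/3 - 2/3)^3: discriminant 40/9, real irrational roots 2/3 + (1/3)*sqrt(10) and 2/3 - (1/3)*sqrt(10); poles of order 3, moduli 2/3 + (1/3)*sqrt(10) and -2/3 + (1/3)*sqrt(10).
The radius of convergence is the smallest modulus among the singular points: -2/3 + (1/3)*sqrt(10).
The factor δ**2 - 4*δ/3 - 2/3 splits as (δ - a)(δ - a') with a = 2/3 - (1/3)*sqrt(10), a' = 2/3 + (1/3)*sqrt(10). At the order-3 pole a set g(δ) = (δ - a)^3*f(δ) = [4/3] / (δ - a')^3.
Order-3 pole: residue = g''(a)/2; g''(2/3 - (1/3)*sqrt(10)) = -(243/2000)*sqrt(10), so the residue is -(243/4000)*sqrt(10).
The factor δ**2 - 4*δ/3 - 2/3 splits as (δ - a)(δ - a') with a = 2/3 + (1/3)*sqrt(10), a' = 2/3 - (1/3)*sqrt(10). At the order-3 pole a set g(δ) = (δ - a)^3*f(δ) = [4/3] / (δ - a')^3.
Order-3 pole: residue = g''(a)/2; g''(2/3 + (1/3)*sqrt(10)) = (243/2000)*sqrt(10), so the residue is (243/4000)*sqrt(10).
List the singular points by increasing real part (a conjugate pair: the negative imaginary part first).

Radius of convergence at 0: -2/3 + (1/3)*sqrt(10).
At 2/3 - (1/3)*sqrt(10): a pole of order 3; residue -(243/4000)*sqrt(10).
At 2/3 + (1/3)*sqrt(10): a pole of order 3; residue (243/4000)*sqrt(10).


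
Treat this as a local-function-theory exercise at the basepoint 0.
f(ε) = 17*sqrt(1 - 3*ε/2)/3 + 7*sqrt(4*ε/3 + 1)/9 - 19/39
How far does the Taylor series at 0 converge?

Branch term (17/3)*sqrt(1 - ε/(2/3)): its argument vanishes at ε = 2/3, a square-root branch point, modulus 2/3.
Branch term (7/9)*sqrt(1 - ε/(-3/4)): its argument vanishes at ε = -3/4, a square-root branch point, modulus 3/4.
The radius of convergence is the smallest modulus among the singular points: 2/3.

The radius of convergence is 2/3.


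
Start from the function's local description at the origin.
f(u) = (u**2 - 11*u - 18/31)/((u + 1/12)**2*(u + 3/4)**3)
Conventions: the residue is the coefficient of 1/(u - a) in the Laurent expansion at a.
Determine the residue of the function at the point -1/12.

At the order-2 pole -1/12 set g(u) = (u - (-1/12))^2*f(u) = (u**2 - 11*u - 18/31)/(u + 3/4)**3.
Order-2 pole: residue = g'(a); g'(-1/12) = -340425/7936, so the residue is -340425/7936.

The residue is -340425/7936.


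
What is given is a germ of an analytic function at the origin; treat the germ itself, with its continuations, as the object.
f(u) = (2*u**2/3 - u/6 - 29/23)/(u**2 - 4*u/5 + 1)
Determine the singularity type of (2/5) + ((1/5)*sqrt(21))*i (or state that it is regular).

The denominator factor u**2 - 4*u/5 + 1 vanishes at (2/5) + ((1/5)*sqrt(21))*i and appears to the power 1; the numerator there equals (-1024/575) + ((11/150)*sqrt(21))*i, nonzero, and no other factor vanishes.
Hence a pole whose order is the multiplicity, 1.

The point is a pole of order 1.


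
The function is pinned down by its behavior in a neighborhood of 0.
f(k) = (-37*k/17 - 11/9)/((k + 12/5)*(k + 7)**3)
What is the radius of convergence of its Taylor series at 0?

The radius of convergence is 12/5.

Denominator factor (k + 7)^3: pole of order 3 at -7, modulus 7.
Denominator factor (k + 12/5): pole of order 1 at -12/5, modulus 12/5.
The radius of convergence is the smallest modulus among the singular points: 12/5.


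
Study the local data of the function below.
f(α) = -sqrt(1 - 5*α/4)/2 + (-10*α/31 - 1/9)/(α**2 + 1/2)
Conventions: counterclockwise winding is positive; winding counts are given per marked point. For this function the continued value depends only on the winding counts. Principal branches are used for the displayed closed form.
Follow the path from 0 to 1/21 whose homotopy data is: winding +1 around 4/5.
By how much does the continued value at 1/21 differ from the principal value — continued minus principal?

Continued minus principal equals (1/42)*sqrt(1659).

The rational part is single-valued and drops out of the difference; each branch term changes only by its own monodromy.
(-1/2)*sqrt(1 - α/(4/5)): winding +1 is odd, the square root flips sign, contributing -2*(-1/2)*sqrt(1 - (1/21)/(4/5)) = -2*(-1/2)*sqrt(79/84) = (1/42)*sqrt(1659).
Summing the contributions at α = 1/21 gives (1/42)*sqrt(1659).


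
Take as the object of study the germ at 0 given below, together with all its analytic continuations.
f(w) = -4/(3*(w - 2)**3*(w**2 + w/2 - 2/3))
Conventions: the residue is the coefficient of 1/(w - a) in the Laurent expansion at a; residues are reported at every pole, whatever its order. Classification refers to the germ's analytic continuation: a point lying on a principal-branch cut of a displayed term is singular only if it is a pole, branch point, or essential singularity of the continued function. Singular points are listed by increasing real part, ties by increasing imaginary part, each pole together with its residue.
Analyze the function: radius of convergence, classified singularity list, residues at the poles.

Denominator factor (w - 2)^3: pole of order 3 at 2, modulus 2.
Denominator factor (w**2 + w/2 - 2/3): discriminant 35/12, real irrational roots -1/4 + (1/12)*sqrt(105) and -1/4 - (1/12)*sqrt(105); poles of order 1, moduli -1/4 + (1/12)*sqrt(105) and 1/4 + (1/12)*sqrt(105).
The radius of convergence is the smallest modulus among the singular points: -1/4 + (1/12)*sqrt(105).
The factor w**2 + w/2 - 2/3 splits as (w - a)(w - a') with a = -1/4 - (1/12)*sqrt(105), a' = -1/4 + (1/12)*sqrt(105). At the order-1 pole a set g(w) = (w - a)*f(w) = [-4/(3*(w - 2)**3)] / (w - a').
Simple pole: residue = g(a) at a = -1/4 - (1/12)*sqrt(105), which is 573/4394 - (2349/153790)*sqrt(105).
The factor w**2 + w/2 - 2/3 splits as (w - a)(w - a') with a = -1/4 + (1/12)*sqrt(105), a' = -1/4 - (1/12)*sqrt(105). At the order-1 pole a set g(w) = (w - a)*f(w) = [-4/(3*(w - 2)**3)] / (w - a').
Simple pole: residue = g(a) at a = -1/4 + (1/12)*sqrt(105), which is 573/4394 + (2349/153790)*sqrt(105).
At the order-3 pole 2 set g(w) = (w - (2))^3*f(w) = -4/(3*(w**2 + w/2 - 2/3)).
Order-3 pole: residue = g''(a)/2; g''(2) = -1146/2197, so the residue is -573/2197.
List the singular points by increasing real part (a conjugate pair: the negative imaginary part first).

Radius of convergence at 0: -1/4 + (1/12)*sqrt(105).
At -1/4 - (1/12)*sqrt(105): a pole of order 1; residue 573/4394 - (2349/153790)*sqrt(105).
At -1/4 + (1/12)*sqrt(105): a pole of order 1; residue 573/4394 + (2349/153790)*sqrt(105).
At 2: a pole of order 3; residue -573/2197.


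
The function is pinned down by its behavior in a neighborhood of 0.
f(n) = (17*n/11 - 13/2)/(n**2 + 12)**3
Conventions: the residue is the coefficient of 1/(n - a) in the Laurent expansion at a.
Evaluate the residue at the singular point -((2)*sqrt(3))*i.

The residue is -((13/9216)*sqrt(3))*i.

The factor n**2 + 12 splits as (n - a)(n - a') with a = -((2)*sqrt(3))*i, a' = ((2)*sqrt(3))*i. At the order-3 pole a set g(n) = (n - a)^3*f(n) = [17*n/11 - 13/2] / (n - a')^3.
Order-3 pole: residue = g''(a)/2; g''(-((2)*sqrt(3))*i) = -((13/4608)*sqrt(3))*i, so the residue is -((13/9216)*sqrt(3))*i.


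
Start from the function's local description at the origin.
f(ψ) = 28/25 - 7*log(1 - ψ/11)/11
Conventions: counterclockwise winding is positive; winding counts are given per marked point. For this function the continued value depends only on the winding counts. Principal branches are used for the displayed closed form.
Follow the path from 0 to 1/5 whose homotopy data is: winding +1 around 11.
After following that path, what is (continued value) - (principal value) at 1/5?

The rational part is single-valued and drops out of the difference; each branch term changes only by its own monodromy.
(-7/11)*log(1 - ψ/(11)): each positive loop around 11 adds 2*pi*i to the log, so winding +1 contributes (-7/11)*(1)*2*pi*i = -(14/11)*pi*i.
Summing the contributions at ψ = 1/5 gives -(14/11)*pi*i.

Continued minus principal equals -(14/11)*pi*i.


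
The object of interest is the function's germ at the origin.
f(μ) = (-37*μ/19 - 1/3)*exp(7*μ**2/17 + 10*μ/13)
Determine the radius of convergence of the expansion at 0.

The radius of convergence is infinite.

The factor exp(7*μ**2/17 + 10*μ/13) is entire and contributes no finite singular point.
The polynomial part has no poles.
No finite singular points: the Taylor series at 0 converges everywhere.


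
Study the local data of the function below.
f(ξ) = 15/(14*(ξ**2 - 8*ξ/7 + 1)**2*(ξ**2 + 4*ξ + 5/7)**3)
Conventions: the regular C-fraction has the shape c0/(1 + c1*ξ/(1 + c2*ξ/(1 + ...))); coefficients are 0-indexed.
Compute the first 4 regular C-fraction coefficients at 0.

The regular C-fraction coefficients are [147/50, 508/35, -77403/17780, 4874469721/1376225340].

Taylor coefficients (expand at 0): a_0 = 147/50, a_1 = -5334/125, a_2 = 541983/1250, a_3 = -3279204/875.
c0 = a_0 = 147/50. Peel one level at a time: if S = 1 + c*ξ/S' with S'(0) = 1, then c is the ξ-coefficient of S and S' = c*ξ/(S - 1).
S_1 = c0/f = 1 + (508/35)*ξ + (77403/1225)*ξ^2 + ...; c1 = 508/35.
S_2 = c1*ξ/(S_1 - 1) = 1 + (-77403/17780)*ξ + (4874469721/316128400)*ξ^2 + ...; c2 = -77403/17780.
S_3 = c2*ξ/(S_2 - 1) = 1 + (4874469721/1376225340)*ξ + ...; c3 = 4874469721/1376225340.


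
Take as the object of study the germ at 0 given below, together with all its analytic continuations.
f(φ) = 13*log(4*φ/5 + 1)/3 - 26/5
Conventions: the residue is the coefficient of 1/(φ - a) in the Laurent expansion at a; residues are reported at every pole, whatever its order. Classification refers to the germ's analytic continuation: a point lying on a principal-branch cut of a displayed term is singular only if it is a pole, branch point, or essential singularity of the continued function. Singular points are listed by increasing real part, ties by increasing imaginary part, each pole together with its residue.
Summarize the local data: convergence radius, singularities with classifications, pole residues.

Branch term (13/3)*log(1 - φ/(-5/4)): its argument vanishes at φ = -5/4, a logarithmic branch point, modulus 5/4.
The radius of convergence is the smallest modulus among the singular points: 5/4.

Radius of convergence at 0: 5/4.
At -5/4: a logarithmic branch point.


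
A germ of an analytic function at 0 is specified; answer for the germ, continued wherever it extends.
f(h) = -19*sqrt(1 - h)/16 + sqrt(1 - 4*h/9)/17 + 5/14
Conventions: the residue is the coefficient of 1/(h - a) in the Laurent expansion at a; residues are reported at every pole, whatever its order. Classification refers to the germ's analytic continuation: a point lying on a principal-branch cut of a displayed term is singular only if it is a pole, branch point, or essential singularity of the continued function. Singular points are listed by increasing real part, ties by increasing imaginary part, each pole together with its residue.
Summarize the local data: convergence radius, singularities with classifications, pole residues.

Radius of convergence at 0: 1.
At 1: an algebraic (square-root) branch point.
At 9/4: an algebraic (square-root) branch point.

Branch term (-19/16)*sqrt(1 - h/(1)): its argument vanishes at h = 1, a square-root branch point, modulus 1.
Branch term (1/17)*sqrt(1 - h/(9/4)): its argument vanishes at h = 9/4, a square-root branch point, modulus 9/4.
The radius of convergence is the smallest modulus among the singular points: 1.
List the singular points by increasing real part (a conjugate pair: the negative imaginary part first).


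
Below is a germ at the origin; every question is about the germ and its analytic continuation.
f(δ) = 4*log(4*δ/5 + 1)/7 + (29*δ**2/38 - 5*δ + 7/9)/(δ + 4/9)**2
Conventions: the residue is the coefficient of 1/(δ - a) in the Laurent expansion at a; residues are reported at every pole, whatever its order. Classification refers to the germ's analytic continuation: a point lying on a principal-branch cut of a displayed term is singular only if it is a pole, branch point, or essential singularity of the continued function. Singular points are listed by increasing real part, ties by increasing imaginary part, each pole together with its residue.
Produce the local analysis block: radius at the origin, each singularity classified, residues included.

Radius of convergence at 0: 4/9.
At -5/4: a logarithmic branch point.
At -4/9: a pole of order 2; residue -971/171.

Denominator factor (δ + 4/9)^2: pole of order 2 at -4/9, modulus 4/9.
Branch term (4/7)*log(1 - δ/(-5/4)): its argument vanishes at δ = -5/4, a logarithmic branch point, modulus 5/4.
The radius of convergence is the smallest modulus among the singular points: 4/9.
The branch term is analytic at -4/9 and contributes nothing to the residue; only the rational part matters.
At the order-2 pole -4/9 set g(δ) = (δ - (-4/9))^2*(rational part) = 29*δ**2/38 - 5*δ + 7/9.
Order-2 pole: residue = g'(a); g'(-4/9) = -971/171, so the residue is -971/171.
List the singular points by increasing real part (a conjugate pair: the negative imaginary part first).


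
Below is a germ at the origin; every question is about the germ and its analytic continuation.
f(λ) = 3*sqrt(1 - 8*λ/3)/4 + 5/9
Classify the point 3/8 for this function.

The point is an algebraic (square-root) branch point.

The term (3/4)*sqrt(1 - λ/(3/8)) has argument 1 - 3/8/(3/8) = 0 at 3/8: a square-root (algebraic, two-sheeted) branch point; the remaining terms are analytic or single-valued there.


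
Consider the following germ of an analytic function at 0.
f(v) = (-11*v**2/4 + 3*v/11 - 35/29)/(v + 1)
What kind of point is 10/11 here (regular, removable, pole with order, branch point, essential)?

The point is a regular point.

Denominator factors: v + 1 = 21/11 at v = 10/11 — none vanishes.
So the germ continues analytically to 10/11.


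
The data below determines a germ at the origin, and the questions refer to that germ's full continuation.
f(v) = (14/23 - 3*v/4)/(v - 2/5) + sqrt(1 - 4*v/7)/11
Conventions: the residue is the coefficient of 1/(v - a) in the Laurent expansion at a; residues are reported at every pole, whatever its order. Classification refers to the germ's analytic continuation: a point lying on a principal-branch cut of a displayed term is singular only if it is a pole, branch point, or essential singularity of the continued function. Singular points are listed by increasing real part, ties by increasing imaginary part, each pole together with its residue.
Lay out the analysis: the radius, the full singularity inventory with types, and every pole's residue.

Denominator factor (v - 2/5): pole of order 1 at 2/5, modulus 2/5.
Branch term (1/11)*sqrt(1 - v/(7/4)): its argument vanishes at v = 7/4, a square-root branch point, modulus 7/4.
The radius of convergence is the smallest modulus among the singular points: 2/5.
The branch term is analytic at 2/5 and contributes nothing to the residue; only the rational part matters.
At the order-1 pole 2/5 set g(v) = (v - (2/5))*(rational part) = 14/23 - 3*v/4.
Simple pole: residue = g(a) at a = 2/5, which is 71/230.
List the singular points by increasing real part (a conjugate pair: the negative imaginary part first).

Radius of convergence at 0: 2/5.
At 2/5: a pole of order 1; residue 71/230.
At 7/4: an algebraic (square-root) branch point.


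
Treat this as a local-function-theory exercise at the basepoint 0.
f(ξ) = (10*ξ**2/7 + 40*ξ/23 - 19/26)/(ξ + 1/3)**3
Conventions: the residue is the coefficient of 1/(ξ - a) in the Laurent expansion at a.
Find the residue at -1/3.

The residue is 10/7.

At the order-3 pole -1/3 set g(ξ) = (ξ - (-1/3))^3*f(ξ) = 10*ξ**2/7 + 40*ξ/23 - 19/26.
Order-3 pole: residue = g''(a)/2; g''(-1/3) = 20/7, so the residue is 10/7.


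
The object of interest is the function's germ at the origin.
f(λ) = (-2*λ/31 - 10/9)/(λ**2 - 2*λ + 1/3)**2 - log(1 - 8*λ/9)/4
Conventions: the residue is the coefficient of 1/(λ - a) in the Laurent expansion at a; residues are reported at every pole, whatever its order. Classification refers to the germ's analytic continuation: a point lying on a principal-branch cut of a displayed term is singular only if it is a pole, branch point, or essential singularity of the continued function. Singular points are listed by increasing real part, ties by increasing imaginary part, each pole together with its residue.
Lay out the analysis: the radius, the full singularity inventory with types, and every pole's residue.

Radius of convergence at 0: 1 - (1/3)*sqrt(6).
At 1 - (1/3)*sqrt(6): a pole of order 2; residue -(41/186)*sqrt(6).
At 9/8: a logarithmic branch point.
At 1 + (1/3)*sqrt(6): a pole of order 2; residue (41/186)*sqrt(6).

Denominator factor (λ**2 - 2*λ + 1/3)^2: discriminant 8/3, real irrational roots 1 + (1/3)*sqrt(6) and 1 - (1/3)*sqrt(6); poles of order 2, moduli 1 + (1/3)*sqrt(6) and 1 - (1/3)*sqrt(6).
Branch term (-1/4)*log(1 - λ/(9/8)): its argument vanishes at λ = 9/8, a logarithmic branch point, modulus 9/8.
The radius of convergence is the smallest modulus among the singular points: 1 - (1/3)*sqrt(6).
The branch term is analytic at 1 - (1/3)*sqrt(6) and contributes nothing to the residue; only the rational part matters.
The factor λ**2 - 2*λ + 1/3 splits as (λ - a)(λ - a') with a = 1 - (1/3)*sqrt(6), a' = 1 + (1/3)*sqrt(6). At the order-2 pole a set g(λ) = (λ - a)^2*(rational part) = [-2*λ/31 - 10/9] / (λ - a')^2.
Order-2 pole: residue = g'(a); g'(1 - (1/3)*sqrt(6)) = -(41/186)*sqrt(6), so the residue is -(41/186)*sqrt(6).
The branch term is analytic at 1 + (1/3)*sqrt(6) and contributes nothing to the residue; only the rational part matters.
The factor λ**2 - 2*λ + 1/3 splits as (λ - a)(λ - a') with a = 1 + (1/3)*sqrt(6), a' = 1 - (1/3)*sqrt(6). At the order-2 pole a set g(λ) = (λ - a)^2*(rational part) = [-2*λ/31 - 10/9] / (λ - a')^2.
Order-2 pole: residue = g'(a); g'(1 + (1/3)*sqrt(6)) = (41/186)*sqrt(6), so the residue is (41/186)*sqrt(6).
List the singular points by increasing real part (a conjugate pair: the negative imaginary part first).


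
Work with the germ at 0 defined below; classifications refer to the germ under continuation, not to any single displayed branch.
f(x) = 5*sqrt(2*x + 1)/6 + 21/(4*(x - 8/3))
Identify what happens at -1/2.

The point is an algebraic (square-root) branch point.

The term (5/6)*sqrt(1 - x/(-1/2)) has argument 1 - -1/2/(-1/2) = 0 at -1/2: a square-root (algebraic, two-sheeted) branch point; the remaining terms are analytic or single-valued there.


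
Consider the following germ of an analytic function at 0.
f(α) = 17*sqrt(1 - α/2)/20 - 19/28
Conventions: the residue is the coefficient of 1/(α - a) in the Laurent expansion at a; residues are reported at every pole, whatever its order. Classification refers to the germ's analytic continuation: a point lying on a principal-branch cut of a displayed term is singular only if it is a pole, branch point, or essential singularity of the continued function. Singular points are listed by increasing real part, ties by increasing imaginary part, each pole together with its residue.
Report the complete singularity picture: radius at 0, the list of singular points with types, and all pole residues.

Radius of convergence at 0: 2.
At 2: an algebraic (square-root) branch point.

Branch term (17/20)*sqrt(1 - α/(2)): its argument vanishes at α = 2, a square-root branch point, modulus 2.
The radius of convergence is the smallest modulus among the singular points: 2.


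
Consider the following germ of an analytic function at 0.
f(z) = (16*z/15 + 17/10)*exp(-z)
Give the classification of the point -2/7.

There is no denominator, hence no pole anywhere.
The factor exp(-z) is entire.
So the germ continues analytically to -2/7.

The point is a regular point.


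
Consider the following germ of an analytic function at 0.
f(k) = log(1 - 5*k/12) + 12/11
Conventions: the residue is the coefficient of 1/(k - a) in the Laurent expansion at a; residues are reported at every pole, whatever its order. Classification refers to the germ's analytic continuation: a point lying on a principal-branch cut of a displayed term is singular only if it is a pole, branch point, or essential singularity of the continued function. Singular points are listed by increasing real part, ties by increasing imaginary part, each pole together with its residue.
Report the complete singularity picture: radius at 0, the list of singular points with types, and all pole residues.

Branch term (1)*log(1 - k/(12/5)): its argument vanishes at k = 12/5, a logarithmic branch point, modulus 12/5.
The radius of convergence is the smallest modulus among the singular points: 12/5.

Radius of convergence at 0: 12/5.
At 12/5: a logarithmic branch point.


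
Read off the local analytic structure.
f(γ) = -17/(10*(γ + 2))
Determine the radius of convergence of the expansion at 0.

Denominator factor (γ + 2): pole of order 1 at -2, modulus 2.
The radius of convergence is the smallest modulus among the singular points: 2.

The radius of convergence is 2.


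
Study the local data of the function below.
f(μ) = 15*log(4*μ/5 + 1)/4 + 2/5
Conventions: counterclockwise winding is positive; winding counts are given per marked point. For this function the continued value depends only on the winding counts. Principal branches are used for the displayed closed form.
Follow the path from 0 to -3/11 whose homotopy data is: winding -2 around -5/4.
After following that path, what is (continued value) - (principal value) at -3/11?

Continued minus principal equals -(15)*pi*i.

The rational part is single-valued and drops out of the difference; each branch term changes only by its own monodromy.
(15/4)*log(1 - μ/(-5/4)): each positive loop around -5/4 adds 2*pi*i to the log, so winding -2 contributes (15/4)*(-2)*2*pi*i = -(15)*pi*i.
Summing the contributions at μ = -3/11 gives -(15)*pi*i.


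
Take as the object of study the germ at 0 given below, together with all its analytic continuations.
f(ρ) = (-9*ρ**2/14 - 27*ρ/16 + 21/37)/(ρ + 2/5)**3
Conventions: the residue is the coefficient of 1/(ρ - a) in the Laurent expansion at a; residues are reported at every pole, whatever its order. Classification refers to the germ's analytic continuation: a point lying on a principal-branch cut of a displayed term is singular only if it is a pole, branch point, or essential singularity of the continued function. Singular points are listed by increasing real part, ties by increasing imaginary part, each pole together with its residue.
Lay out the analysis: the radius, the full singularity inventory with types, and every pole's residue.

Radius of convergence at 0: 2/5.
At -2/5: a pole of order 3; residue -9/14.

Denominator factor (ρ + 2/5)^3: pole of order 3 at -2/5, modulus 2/5.
The radius of convergence is the smallest modulus among the singular points: 2/5.
At the order-3 pole -2/5 set g(ρ) = (ρ - (-2/5))^3*f(ρ) = -9*ρ**2/14 - 27*ρ/16 + 21/37.
Order-3 pole: residue = g''(a)/2; g''(-2/5) = -9/7, so the residue is -9/14.


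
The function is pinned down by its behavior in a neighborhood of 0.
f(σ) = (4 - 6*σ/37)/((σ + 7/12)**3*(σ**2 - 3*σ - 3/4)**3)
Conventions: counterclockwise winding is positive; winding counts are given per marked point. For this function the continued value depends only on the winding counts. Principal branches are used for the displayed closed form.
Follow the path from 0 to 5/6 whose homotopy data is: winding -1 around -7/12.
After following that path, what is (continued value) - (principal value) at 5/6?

Continued minus principal equals 0.

The function is rational, hence single-valued: continuing it around any pole returns the same value, so the difference is 0.


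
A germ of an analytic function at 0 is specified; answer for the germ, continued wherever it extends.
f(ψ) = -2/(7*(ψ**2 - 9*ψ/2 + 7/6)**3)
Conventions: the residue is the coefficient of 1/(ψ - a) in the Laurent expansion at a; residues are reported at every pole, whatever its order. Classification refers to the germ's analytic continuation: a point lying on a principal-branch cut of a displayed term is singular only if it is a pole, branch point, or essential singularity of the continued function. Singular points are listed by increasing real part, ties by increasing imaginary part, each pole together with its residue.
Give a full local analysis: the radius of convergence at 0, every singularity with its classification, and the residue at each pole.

Radius of convergence at 0: 9/4 - (1/12)*sqrt(561).
At 9/4 - (1/12)*sqrt(561): a pole of order 3; residue (3456/45774421)*sqrt(561).
At 9/4 + (1/12)*sqrt(561): a pole of order 3; residue -(3456/45774421)*sqrt(561).

Denominator factor (ψ**2 - 9*ψ/2 + 7/6)^3: discriminant 187/12, real irrational roots 9/4 + (1/12)*sqrt(561) and 9/4 - (1/12)*sqrt(561); poles of order 3, moduli 9/4 + (1/12)*sqrt(561) and 9/4 - (1/12)*sqrt(561).
The radius of convergence is the smallest modulus among the singular points: 9/4 - (1/12)*sqrt(561).
The factor ψ**2 - 9*ψ/2 + 7/6 splits as (ψ - a)(ψ - a') with a = 9/4 - (1/12)*sqrt(561), a' = 9/4 + (1/12)*sqrt(561). At the order-3 pole a set g(ψ) = (ψ - a)^3*f(ψ) = [-2/7] / (ψ - a')^3.
Order-3 pole: residue = g''(a)/2; g''(9/4 - (1/12)*sqrt(561)) = (6912/45774421)*sqrt(561), so the residue is (3456/45774421)*sqrt(561).
The factor ψ**2 - 9*ψ/2 + 7/6 splits as (ψ - a)(ψ - a') with a = 9/4 + (1/12)*sqrt(561), a' = 9/4 - (1/12)*sqrt(561). At the order-3 pole a set g(ψ) = (ψ - a)^3*f(ψ) = [-2/7] / (ψ - a')^3.
Order-3 pole: residue = g''(a)/2; g''(9/4 + (1/12)*sqrt(561)) = -(6912/45774421)*sqrt(561), so the residue is -(3456/45774421)*sqrt(561).
List the singular points by increasing real part (a conjugate pair: the negative imaginary part first).


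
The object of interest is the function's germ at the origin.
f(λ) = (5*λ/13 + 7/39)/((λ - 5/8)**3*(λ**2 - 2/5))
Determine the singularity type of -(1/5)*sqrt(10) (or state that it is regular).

The denominator factor λ**2 - 2/5 vanishes at -(1/5)*sqrt(10) and appears to the power 1; the numerator there equals 7/39 - (1/13)*sqrt(10), nonzero, and no other factor vanishes.
Hence a pole whose order is the multiplicity, 1.

The point is a pole of order 1.


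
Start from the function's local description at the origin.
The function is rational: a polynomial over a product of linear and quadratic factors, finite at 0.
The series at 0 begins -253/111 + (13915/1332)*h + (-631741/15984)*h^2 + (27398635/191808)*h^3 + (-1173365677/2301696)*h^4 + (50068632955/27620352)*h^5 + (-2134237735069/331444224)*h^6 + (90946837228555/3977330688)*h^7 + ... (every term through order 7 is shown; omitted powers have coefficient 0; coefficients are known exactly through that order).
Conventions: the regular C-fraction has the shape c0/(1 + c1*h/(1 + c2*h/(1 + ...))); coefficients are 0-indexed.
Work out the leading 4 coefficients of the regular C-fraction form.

Taylor coefficients (read off): a_0 = -253/111, a_1 = 13915/1332, a_2 = -631741/15984, a_3 = 27398635/191808.
c0 = a_0 = -253/111. Peel one level at a time: if S = 1 + c*h/S' with S'(0) = 1, then c is the h-coefficient of S and S' = c*h/(S - 1).
S_1 = c0/f = 1 + (55/12)*h + (11/3)*h^2 + ...; c1 = 55/12.
S_2 = c1*h/(S_1 - 1) = 1 + (-4/5)*h + (16/25)*h^2 + ...; c2 = -4/5.
S_3 = c2*h/(S_2 - 1) = 1 + (4/5)*h + ...; c3 = 4/5.

The regular C-fraction coefficients are [-253/111, 55/12, -4/5, 4/5].


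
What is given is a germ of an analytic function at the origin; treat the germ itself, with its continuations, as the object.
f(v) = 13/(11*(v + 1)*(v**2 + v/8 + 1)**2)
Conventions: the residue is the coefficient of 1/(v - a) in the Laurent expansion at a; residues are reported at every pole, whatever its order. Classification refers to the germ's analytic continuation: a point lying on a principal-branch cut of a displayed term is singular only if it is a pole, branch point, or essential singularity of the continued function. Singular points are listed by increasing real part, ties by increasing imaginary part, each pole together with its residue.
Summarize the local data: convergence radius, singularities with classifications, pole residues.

Denominator factor (v**2 + v/8 + 1)^2: discriminant -255/64, complex-conjugate roots (-1/16) + ((1/16)*sqrt(255))*i and (-1/16) - ((1/16)*sqrt(255))*i; poles of order 2, moduli 1 and 1.
Denominator factor (v + 1): pole of order 1 at -1, modulus 1.
The radius of convergence is the smallest modulus among the singular points: 1.
At the order-1 pole -1 set g(v) = (v - (-1))*f(v) = 13/(11*(v**2 + v/8 + 1)**2).
Simple pole: residue = g(a) at a = -1, which is 832/2475.
The factor v**2 + v/8 + 1 splits as (v - a)(v - a') with a = (-1/16) - ((1/16)*sqrt(255))*i, a' = (-1/16) + ((1/16)*sqrt(255))*i. At the order-2 pole a set g(v) = (v - a)^2*f(v) = [13/(11*(v + 1))] / (v - a')^2.
Order-2 pole: residue = g'(a); g'((-1/16) - ((1/16)*sqrt(255))*i) = (-416/2475) + ((416/21675)*sqrt(255))*i, so the residue is (-416/2475) + ((416/21675)*sqrt(255))*i.
The factor v**2 + v/8 + 1 splits as (v - a)(v - a') with a = (-1/16) + ((1/16)*sqrt(255))*i, a' = (-1/16) - ((1/16)*sqrt(255))*i. At the order-2 pole a set g(v) = (v - a)^2*f(v) = [13/(11*(v + 1))] / (v - a')^2.
Order-2 pole: residue = g'(a); g'((-1/16) + ((1/16)*sqrt(255))*i) = (-416/2475) - ((416/21675)*sqrt(255))*i, so the residue is (-416/2475) - ((416/21675)*sqrt(255))*i.
List the singular points by increasing real part (a conjugate pair: the negative imaginary part first).

Radius of convergence at 0: 1.
At -1: a pole of order 1; residue 832/2475.
At (-1/16) - ((1/16)*sqrt(255))*i: a pole of order 2; residue (-416/2475) + ((416/21675)*sqrt(255))*i.
At (-1/16) + ((1/16)*sqrt(255))*i: a pole of order 2; residue (-416/2475) - ((416/21675)*sqrt(255))*i.


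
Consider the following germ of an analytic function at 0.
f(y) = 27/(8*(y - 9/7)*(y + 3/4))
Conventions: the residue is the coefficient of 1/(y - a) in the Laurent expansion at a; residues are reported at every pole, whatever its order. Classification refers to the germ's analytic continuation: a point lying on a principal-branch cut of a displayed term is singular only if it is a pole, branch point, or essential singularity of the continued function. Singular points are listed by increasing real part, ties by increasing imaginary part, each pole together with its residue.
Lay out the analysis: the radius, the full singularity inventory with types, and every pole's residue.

Radius of convergence at 0: 3/4.
At -3/4: a pole of order 1; residue -63/38.
At 9/7: a pole of order 1; residue 63/38.

Denominator factor (y - 9/7): pole of order 1 at 9/7, modulus 9/7.
Denominator factor (y + 3/4): pole of order 1 at -3/4, modulus 3/4.
The radius of convergence is the smallest modulus among the singular points: 3/4.
At the order-1 pole -3/4 set g(y) = (y - (-3/4))*f(y) = 27/(8*(y - 9/7)).
Simple pole: residue = g(a) at a = -3/4, which is -63/38.
At the order-1 pole 9/7 set g(y) = (y - (9/7))*f(y) = 27/(8*(y + 3/4)).
Simple pole: residue = g(a) at a = 9/7, which is 63/38.
List the singular points by increasing real part (a conjugate pair: the negative imaginary part first).


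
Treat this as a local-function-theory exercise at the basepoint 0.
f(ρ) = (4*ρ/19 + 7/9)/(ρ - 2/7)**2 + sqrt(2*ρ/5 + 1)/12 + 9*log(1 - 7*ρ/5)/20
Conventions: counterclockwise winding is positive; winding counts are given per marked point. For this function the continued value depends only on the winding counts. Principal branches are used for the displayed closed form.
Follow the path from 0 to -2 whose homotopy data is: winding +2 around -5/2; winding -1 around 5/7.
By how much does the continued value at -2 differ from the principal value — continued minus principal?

The rational part is single-valued and drops out of the difference; each branch term changes only by its own monodromy.
(1/12)*sqrt(1 - ρ/(-5/2)): winding +2 is even, the square root returns to the same sheet, contribution 0.
(9/20)*log(1 - ρ/(5/7)): each positive loop around 5/7 adds 2*pi*i to the log, so winding -1 contributes (9/20)*(-1)*2*pi*i = -(9/10)*pi*i.
Summing the contributions at ρ = -2 gives -(9/10)*pi*i.

Continued minus principal equals -(9/10)*pi*i.


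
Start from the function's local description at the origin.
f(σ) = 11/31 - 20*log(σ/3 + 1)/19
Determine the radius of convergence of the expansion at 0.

The radius of convergence is 3.

Branch term (-20/19)*log(1 - σ/(-3)): its argument vanishes at σ = -3, a logarithmic branch point, modulus 3.
The radius of convergence is the smallest modulus among the singular points: 3.


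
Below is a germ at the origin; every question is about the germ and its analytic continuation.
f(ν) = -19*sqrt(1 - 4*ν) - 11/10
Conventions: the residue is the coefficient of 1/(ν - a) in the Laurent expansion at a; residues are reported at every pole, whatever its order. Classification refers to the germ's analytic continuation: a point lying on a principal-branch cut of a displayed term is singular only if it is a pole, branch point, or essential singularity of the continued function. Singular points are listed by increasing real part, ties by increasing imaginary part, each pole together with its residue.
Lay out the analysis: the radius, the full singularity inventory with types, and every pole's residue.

Radius of convergence at 0: 1/4.
At 1/4: an algebraic (square-root) branch point.

Branch term (-19)*sqrt(1 - ν/(1/4)): its argument vanishes at ν = 1/4, a square-root branch point, modulus 1/4.
The radius of convergence is the smallest modulus among the singular points: 1/4.


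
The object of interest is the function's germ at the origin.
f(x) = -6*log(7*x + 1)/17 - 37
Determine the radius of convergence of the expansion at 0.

Branch term (-6/17)*log(1 - x/(-1/7)): its argument vanishes at x = -1/7, a logarithmic branch point, modulus 1/7.
The radius of convergence is the smallest modulus among the singular points: 1/7.

The radius of convergence is 1/7.


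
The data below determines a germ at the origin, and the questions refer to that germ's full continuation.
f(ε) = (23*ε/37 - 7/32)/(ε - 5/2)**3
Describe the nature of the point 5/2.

The denominator factor ε - 5/2 vanishes at 5/2 and appears to the power 3; the numerator there equals 1581/1184, nonzero, and no other factor vanishes.
Hence a pole whose order is the multiplicity, 3.

The point is a pole of order 3.


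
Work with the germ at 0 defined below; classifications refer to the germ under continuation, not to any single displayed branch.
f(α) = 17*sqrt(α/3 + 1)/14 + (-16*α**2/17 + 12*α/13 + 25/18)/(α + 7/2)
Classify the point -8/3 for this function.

The point is a regular point.

Denominator factors: α + 7/2 = 5/6 at α = -8/3 — none vanishes.
Branch term sqrt(1 - α/(-3)): argument at -8/3 is 1/9, nonzero, so -8/3 is not its branch point (a point on a principal cut is still regular for the continued germ).
So the germ continues analytically to -8/3.


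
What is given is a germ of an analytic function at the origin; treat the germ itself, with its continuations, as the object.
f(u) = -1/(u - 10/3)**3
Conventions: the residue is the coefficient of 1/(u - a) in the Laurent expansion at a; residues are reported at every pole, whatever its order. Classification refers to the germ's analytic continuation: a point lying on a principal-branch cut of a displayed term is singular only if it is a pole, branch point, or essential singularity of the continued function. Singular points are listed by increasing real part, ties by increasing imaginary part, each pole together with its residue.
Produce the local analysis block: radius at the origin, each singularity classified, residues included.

Denominator factor (u - 10/3)^3: pole of order 3 at 10/3, modulus 10/3.
The radius of convergence is the smallest modulus among the singular points: 10/3.
At the order-3 pole 10/3 set g(u) = (u - (10/3))^3*f(u) = -1.
Order-3 pole: residue = g''(a)/2; g''(10/3) = 0, so the residue is 0.

Radius of convergence at 0: 10/3.
At 10/3: a pole of order 3; residue 0.


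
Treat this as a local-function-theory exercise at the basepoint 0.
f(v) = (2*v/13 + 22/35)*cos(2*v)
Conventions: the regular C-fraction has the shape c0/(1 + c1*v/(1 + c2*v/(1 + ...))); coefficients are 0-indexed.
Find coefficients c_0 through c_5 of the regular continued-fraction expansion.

The regular C-fraction coefficients are [22/35, -35/143, 42123/5005, -286/35, -25025/126369, -844340/18070767].

Taylor coefficients (expand at 0): a_0 = 22/35, a_1 = 2/13, a_2 = -44/35, a_3 = -4/13, a_4 = 44/105, a_5 = 4/39.
c0 = a_0 = 22/35. Peel one level at a time: if S = 1 + c*v/S' with S'(0) = 1, then c is the v-coefficient of S and S' = c*v/(S - 1).
S_1 = c0/f = 1 + (-35/143)*v + (42123/20449)*v^2 + ...; c1 = -35/143.
S_2 = c1*v/(S_1 - 1) = 1 + (42123/5005)*v + (84246/1225)*v^2 + ...; c2 = 42123/5005.
S_3 = c2*v/(S_2 - 1) = 1 + (-286/35)*v + (-204490/126369)*v^2 + ...; c3 = -286/35.
S_4 = c3*v/(S_3 - 1) = 1 + (-25025/126369)*v + (-147759500/15969124161)*v^2 + ...; c4 = -25025/126369.
S_5 = c4*v/(S_4 - 1) = 1 + (-844340/18070767)*v + ...; c5 = -844340/18070767.


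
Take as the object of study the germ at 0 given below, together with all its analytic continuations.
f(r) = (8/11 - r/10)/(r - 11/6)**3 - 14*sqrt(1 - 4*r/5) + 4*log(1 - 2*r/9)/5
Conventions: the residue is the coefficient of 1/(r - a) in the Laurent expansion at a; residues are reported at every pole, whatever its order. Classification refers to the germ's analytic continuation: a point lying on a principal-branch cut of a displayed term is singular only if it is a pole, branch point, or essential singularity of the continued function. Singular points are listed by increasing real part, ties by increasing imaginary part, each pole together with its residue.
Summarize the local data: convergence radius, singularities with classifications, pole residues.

Radius of convergence at 0: 5/4.
At 5/4: an algebraic (square-root) branch point.
At 11/6: a pole of order 3; residue 0.
At 9/2: a logarithmic branch point.

Denominator factor (r - 11/6)^3: pole of order 3 at 11/6, modulus 11/6.
Branch term (4/5)*log(1 - r/(9/2)): its argument vanishes at r = 9/2, a logarithmic branch point, modulus 9/2.
Branch term (-14)*sqrt(1 - r/(5/4)): its argument vanishes at r = 5/4, a square-root branch point, modulus 5/4.
The radius of convergence is the smallest modulus among the singular points: 5/4.
The branch terms are analytic at 11/6 and contribute nothing to the residue; only the rational part matters.
At the order-3 pole 11/6 set g(r) = (r - (11/6))^3*(rational part) = 8/11 - r/10.
Order-3 pole: residue = g''(a)/2; g''(11/6) = 0, so the residue is 0.
List the singular points by increasing real part (a conjugate pair: the negative imaginary part first).


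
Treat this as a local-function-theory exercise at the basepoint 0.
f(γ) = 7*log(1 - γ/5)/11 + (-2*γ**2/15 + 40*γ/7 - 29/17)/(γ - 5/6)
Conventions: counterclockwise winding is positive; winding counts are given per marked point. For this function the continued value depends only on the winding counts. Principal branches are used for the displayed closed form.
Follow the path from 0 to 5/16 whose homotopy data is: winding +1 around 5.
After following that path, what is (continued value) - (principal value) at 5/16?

Continued minus principal equals (14/11)*pi*i.

The rational part is single-valued and drops out of the difference; each branch term changes only by its own monodromy.
(7/11)*log(1 - γ/(5)): each positive loop around 5 adds 2*pi*i to the log, so winding +1 contributes (7/11)*(1)*2*pi*i = (14/11)*pi*i.
Summing the contributions at γ = 5/16 gives (14/11)*pi*i.
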